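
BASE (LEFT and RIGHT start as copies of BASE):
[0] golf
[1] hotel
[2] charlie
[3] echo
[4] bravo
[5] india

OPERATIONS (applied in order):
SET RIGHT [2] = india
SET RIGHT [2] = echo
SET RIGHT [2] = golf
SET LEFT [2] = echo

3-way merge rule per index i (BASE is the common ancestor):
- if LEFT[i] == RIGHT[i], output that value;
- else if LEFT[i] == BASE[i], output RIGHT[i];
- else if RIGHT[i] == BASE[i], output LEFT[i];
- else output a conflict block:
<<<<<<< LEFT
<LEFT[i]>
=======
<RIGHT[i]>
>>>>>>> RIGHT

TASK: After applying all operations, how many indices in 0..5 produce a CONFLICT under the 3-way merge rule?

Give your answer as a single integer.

Final LEFT:  [golf, hotel, echo, echo, bravo, india]
Final RIGHT: [golf, hotel, golf, echo, bravo, india]
i=0: L=golf R=golf -> agree -> golf
i=1: L=hotel R=hotel -> agree -> hotel
i=2: BASE=charlie L=echo R=golf all differ -> CONFLICT
i=3: L=echo R=echo -> agree -> echo
i=4: L=bravo R=bravo -> agree -> bravo
i=5: L=india R=india -> agree -> india
Conflict count: 1

Answer: 1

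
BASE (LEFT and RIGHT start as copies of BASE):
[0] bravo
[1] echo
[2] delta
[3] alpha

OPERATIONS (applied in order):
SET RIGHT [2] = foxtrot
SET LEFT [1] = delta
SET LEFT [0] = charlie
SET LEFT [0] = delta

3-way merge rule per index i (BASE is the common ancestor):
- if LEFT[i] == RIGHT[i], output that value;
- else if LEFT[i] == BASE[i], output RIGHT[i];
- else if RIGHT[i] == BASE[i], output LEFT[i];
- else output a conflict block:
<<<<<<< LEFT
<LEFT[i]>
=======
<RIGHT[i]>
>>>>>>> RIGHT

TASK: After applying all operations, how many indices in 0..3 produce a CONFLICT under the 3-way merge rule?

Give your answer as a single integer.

Answer: 0

Derivation:
Final LEFT:  [delta, delta, delta, alpha]
Final RIGHT: [bravo, echo, foxtrot, alpha]
i=0: L=delta, R=bravo=BASE -> take LEFT -> delta
i=1: L=delta, R=echo=BASE -> take LEFT -> delta
i=2: L=delta=BASE, R=foxtrot -> take RIGHT -> foxtrot
i=3: L=alpha R=alpha -> agree -> alpha
Conflict count: 0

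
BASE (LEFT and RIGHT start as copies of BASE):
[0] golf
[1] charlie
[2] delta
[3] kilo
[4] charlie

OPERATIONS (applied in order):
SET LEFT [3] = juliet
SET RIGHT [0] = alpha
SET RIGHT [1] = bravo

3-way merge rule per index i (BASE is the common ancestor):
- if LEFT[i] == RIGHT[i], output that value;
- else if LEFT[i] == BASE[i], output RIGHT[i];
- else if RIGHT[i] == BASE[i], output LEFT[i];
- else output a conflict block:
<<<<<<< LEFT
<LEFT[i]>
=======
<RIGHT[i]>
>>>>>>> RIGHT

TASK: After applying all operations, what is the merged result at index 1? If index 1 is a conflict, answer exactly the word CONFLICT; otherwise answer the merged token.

Final LEFT:  [golf, charlie, delta, juliet, charlie]
Final RIGHT: [alpha, bravo, delta, kilo, charlie]
i=0: L=golf=BASE, R=alpha -> take RIGHT -> alpha
i=1: L=charlie=BASE, R=bravo -> take RIGHT -> bravo
i=2: L=delta R=delta -> agree -> delta
i=3: L=juliet, R=kilo=BASE -> take LEFT -> juliet
i=4: L=charlie R=charlie -> agree -> charlie
Index 1 -> bravo

Answer: bravo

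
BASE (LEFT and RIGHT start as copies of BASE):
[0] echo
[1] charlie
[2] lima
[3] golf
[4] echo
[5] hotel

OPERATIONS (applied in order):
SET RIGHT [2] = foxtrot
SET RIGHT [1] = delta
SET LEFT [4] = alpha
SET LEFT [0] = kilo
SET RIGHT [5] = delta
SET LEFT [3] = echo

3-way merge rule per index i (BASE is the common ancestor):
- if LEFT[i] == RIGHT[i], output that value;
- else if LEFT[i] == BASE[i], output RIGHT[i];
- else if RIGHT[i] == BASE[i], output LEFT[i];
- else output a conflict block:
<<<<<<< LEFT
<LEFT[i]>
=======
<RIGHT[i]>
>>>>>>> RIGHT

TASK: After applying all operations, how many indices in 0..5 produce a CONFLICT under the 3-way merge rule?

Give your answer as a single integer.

Answer: 0

Derivation:
Final LEFT:  [kilo, charlie, lima, echo, alpha, hotel]
Final RIGHT: [echo, delta, foxtrot, golf, echo, delta]
i=0: L=kilo, R=echo=BASE -> take LEFT -> kilo
i=1: L=charlie=BASE, R=delta -> take RIGHT -> delta
i=2: L=lima=BASE, R=foxtrot -> take RIGHT -> foxtrot
i=3: L=echo, R=golf=BASE -> take LEFT -> echo
i=4: L=alpha, R=echo=BASE -> take LEFT -> alpha
i=5: L=hotel=BASE, R=delta -> take RIGHT -> delta
Conflict count: 0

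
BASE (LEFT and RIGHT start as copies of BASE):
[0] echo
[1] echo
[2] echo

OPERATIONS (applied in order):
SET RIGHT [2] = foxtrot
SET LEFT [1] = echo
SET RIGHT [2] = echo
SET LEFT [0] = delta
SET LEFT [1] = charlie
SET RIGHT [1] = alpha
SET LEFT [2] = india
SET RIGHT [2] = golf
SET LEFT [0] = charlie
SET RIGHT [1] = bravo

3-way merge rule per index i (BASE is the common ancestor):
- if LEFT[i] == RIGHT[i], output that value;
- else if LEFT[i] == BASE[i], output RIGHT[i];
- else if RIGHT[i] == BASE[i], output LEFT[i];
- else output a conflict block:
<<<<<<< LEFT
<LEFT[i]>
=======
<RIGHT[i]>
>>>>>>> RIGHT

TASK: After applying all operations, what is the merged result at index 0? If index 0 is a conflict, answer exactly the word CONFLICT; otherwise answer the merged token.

Answer: charlie

Derivation:
Final LEFT:  [charlie, charlie, india]
Final RIGHT: [echo, bravo, golf]
i=0: L=charlie, R=echo=BASE -> take LEFT -> charlie
i=1: BASE=echo L=charlie R=bravo all differ -> CONFLICT
i=2: BASE=echo L=india R=golf all differ -> CONFLICT
Index 0 -> charlie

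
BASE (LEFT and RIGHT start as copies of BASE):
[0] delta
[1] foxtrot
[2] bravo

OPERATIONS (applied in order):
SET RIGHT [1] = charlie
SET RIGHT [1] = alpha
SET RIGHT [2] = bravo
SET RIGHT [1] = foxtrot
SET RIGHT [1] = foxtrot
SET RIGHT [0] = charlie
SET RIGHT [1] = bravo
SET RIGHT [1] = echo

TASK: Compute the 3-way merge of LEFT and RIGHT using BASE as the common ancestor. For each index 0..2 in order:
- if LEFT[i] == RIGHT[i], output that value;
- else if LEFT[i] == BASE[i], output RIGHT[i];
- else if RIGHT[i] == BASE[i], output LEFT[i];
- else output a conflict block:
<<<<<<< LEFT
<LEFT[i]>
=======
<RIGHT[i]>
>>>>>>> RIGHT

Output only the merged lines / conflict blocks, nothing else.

Answer: charlie
echo
bravo

Derivation:
Final LEFT:  [delta, foxtrot, bravo]
Final RIGHT: [charlie, echo, bravo]
i=0: L=delta=BASE, R=charlie -> take RIGHT -> charlie
i=1: L=foxtrot=BASE, R=echo -> take RIGHT -> echo
i=2: L=bravo R=bravo -> agree -> bravo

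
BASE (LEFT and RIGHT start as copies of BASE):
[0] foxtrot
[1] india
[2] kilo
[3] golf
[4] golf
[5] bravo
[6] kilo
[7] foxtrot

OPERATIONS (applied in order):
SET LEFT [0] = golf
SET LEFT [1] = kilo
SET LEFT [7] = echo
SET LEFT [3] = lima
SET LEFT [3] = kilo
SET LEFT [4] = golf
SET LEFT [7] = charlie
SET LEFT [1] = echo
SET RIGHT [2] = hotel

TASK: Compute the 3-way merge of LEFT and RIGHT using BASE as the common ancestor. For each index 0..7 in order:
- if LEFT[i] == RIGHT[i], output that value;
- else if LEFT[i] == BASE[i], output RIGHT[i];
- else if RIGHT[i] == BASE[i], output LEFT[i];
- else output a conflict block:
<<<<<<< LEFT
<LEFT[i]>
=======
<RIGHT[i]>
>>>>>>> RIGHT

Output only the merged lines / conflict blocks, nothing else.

Answer: golf
echo
hotel
kilo
golf
bravo
kilo
charlie

Derivation:
Final LEFT:  [golf, echo, kilo, kilo, golf, bravo, kilo, charlie]
Final RIGHT: [foxtrot, india, hotel, golf, golf, bravo, kilo, foxtrot]
i=0: L=golf, R=foxtrot=BASE -> take LEFT -> golf
i=1: L=echo, R=india=BASE -> take LEFT -> echo
i=2: L=kilo=BASE, R=hotel -> take RIGHT -> hotel
i=3: L=kilo, R=golf=BASE -> take LEFT -> kilo
i=4: L=golf R=golf -> agree -> golf
i=5: L=bravo R=bravo -> agree -> bravo
i=6: L=kilo R=kilo -> agree -> kilo
i=7: L=charlie, R=foxtrot=BASE -> take LEFT -> charlie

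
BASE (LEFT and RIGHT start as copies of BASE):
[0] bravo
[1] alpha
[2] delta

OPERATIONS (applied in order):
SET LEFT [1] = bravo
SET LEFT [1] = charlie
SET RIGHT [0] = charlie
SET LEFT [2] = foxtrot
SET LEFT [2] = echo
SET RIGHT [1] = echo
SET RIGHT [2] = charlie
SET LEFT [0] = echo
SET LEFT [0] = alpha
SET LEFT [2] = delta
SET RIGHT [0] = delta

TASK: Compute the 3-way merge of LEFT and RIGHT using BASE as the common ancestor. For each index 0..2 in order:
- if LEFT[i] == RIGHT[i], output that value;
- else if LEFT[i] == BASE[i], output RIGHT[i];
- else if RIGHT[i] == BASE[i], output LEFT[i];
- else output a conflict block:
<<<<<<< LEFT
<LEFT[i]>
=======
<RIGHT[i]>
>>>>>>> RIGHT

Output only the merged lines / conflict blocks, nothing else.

Answer: <<<<<<< LEFT
alpha
=======
delta
>>>>>>> RIGHT
<<<<<<< LEFT
charlie
=======
echo
>>>>>>> RIGHT
charlie

Derivation:
Final LEFT:  [alpha, charlie, delta]
Final RIGHT: [delta, echo, charlie]
i=0: BASE=bravo L=alpha R=delta all differ -> CONFLICT
i=1: BASE=alpha L=charlie R=echo all differ -> CONFLICT
i=2: L=delta=BASE, R=charlie -> take RIGHT -> charlie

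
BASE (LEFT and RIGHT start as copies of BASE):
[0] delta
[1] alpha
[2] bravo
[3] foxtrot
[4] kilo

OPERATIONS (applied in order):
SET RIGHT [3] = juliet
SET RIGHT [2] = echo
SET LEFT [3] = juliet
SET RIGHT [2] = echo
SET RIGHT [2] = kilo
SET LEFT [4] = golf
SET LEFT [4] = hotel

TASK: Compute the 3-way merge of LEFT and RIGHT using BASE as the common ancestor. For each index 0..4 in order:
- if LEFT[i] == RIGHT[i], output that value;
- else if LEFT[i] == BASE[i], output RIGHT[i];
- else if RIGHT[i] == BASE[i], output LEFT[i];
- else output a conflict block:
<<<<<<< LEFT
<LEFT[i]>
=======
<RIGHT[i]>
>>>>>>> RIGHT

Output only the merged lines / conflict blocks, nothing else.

Answer: delta
alpha
kilo
juliet
hotel

Derivation:
Final LEFT:  [delta, alpha, bravo, juliet, hotel]
Final RIGHT: [delta, alpha, kilo, juliet, kilo]
i=0: L=delta R=delta -> agree -> delta
i=1: L=alpha R=alpha -> agree -> alpha
i=2: L=bravo=BASE, R=kilo -> take RIGHT -> kilo
i=3: L=juliet R=juliet -> agree -> juliet
i=4: L=hotel, R=kilo=BASE -> take LEFT -> hotel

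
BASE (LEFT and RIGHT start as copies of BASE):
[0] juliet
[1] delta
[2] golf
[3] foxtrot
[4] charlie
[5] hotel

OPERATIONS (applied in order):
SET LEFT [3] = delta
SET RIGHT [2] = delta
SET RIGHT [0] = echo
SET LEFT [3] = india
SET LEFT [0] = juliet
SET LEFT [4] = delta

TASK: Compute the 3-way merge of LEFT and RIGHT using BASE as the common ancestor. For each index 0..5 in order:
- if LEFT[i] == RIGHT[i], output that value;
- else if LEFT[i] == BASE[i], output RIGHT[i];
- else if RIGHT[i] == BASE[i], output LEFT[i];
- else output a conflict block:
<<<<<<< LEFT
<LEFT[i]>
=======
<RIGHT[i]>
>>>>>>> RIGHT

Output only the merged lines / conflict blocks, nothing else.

Final LEFT:  [juliet, delta, golf, india, delta, hotel]
Final RIGHT: [echo, delta, delta, foxtrot, charlie, hotel]
i=0: L=juliet=BASE, R=echo -> take RIGHT -> echo
i=1: L=delta R=delta -> agree -> delta
i=2: L=golf=BASE, R=delta -> take RIGHT -> delta
i=3: L=india, R=foxtrot=BASE -> take LEFT -> india
i=4: L=delta, R=charlie=BASE -> take LEFT -> delta
i=5: L=hotel R=hotel -> agree -> hotel

Answer: echo
delta
delta
india
delta
hotel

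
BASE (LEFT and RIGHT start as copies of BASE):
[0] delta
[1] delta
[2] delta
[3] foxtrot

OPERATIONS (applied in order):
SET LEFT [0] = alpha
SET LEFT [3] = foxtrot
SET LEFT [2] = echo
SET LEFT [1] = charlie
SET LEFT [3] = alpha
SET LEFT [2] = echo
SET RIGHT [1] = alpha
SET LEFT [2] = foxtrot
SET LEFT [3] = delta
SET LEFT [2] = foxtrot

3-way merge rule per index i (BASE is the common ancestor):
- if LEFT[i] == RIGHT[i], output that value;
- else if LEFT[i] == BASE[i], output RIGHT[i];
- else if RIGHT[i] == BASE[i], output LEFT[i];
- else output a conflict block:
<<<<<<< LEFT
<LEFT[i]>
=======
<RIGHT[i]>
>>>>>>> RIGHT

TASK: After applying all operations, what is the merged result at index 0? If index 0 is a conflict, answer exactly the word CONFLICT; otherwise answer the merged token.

Answer: alpha

Derivation:
Final LEFT:  [alpha, charlie, foxtrot, delta]
Final RIGHT: [delta, alpha, delta, foxtrot]
i=0: L=alpha, R=delta=BASE -> take LEFT -> alpha
i=1: BASE=delta L=charlie R=alpha all differ -> CONFLICT
i=2: L=foxtrot, R=delta=BASE -> take LEFT -> foxtrot
i=3: L=delta, R=foxtrot=BASE -> take LEFT -> delta
Index 0 -> alpha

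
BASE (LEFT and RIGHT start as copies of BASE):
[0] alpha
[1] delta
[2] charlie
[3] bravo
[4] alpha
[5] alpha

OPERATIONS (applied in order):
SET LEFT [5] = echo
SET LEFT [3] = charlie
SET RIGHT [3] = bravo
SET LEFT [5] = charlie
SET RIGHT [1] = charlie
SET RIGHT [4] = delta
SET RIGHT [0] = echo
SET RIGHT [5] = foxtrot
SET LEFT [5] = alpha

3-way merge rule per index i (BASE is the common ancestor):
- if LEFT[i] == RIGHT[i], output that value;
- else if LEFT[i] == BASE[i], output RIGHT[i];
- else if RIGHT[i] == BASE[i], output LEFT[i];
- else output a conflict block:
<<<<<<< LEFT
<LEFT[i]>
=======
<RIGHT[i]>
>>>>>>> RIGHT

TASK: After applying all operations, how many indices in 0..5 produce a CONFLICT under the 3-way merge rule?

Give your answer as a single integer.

Final LEFT:  [alpha, delta, charlie, charlie, alpha, alpha]
Final RIGHT: [echo, charlie, charlie, bravo, delta, foxtrot]
i=0: L=alpha=BASE, R=echo -> take RIGHT -> echo
i=1: L=delta=BASE, R=charlie -> take RIGHT -> charlie
i=2: L=charlie R=charlie -> agree -> charlie
i=3: L=charlie, R=bravo=BASE -> take LEFT -> charlie
i=4: L=alpha=BASE, R=delta -> take RIGHT -> delta
i=5: L=alpha=BASE, R=foxtrot -> take RIGHT -> foxtrot
Conflict count: 0

Answer: 0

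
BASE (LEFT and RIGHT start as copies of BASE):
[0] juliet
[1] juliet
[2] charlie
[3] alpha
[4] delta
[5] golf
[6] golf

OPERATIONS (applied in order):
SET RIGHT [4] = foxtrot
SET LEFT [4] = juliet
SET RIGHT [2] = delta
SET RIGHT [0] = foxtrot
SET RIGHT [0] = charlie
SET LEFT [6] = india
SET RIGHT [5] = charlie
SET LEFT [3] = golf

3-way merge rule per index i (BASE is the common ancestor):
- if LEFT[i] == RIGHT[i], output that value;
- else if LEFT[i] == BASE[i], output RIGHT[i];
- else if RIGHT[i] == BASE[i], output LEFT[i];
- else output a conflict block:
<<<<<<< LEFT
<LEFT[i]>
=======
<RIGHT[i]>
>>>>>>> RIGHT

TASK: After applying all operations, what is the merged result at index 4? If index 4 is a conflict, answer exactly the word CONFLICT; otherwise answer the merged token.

Final LEFT:  [juliet, juliet, charlie, golf, juliet, golf, india]
Final RIGHT: [charlie, juliet, delta, alpha, foxtrot, charlie, golf]
i=0: L=juliet=BASE, R=charlie -> take RIGHT -> charlie
i=1: L=juliet R=juliet -> agree -> juliet
i=2: L=charlie=BASE, R=delta -> take RIGHT -> delta
i=3: L=golf, R=alpha=BASE -> take LEFT -> golf
i=4: BASE=delta L=juliet R=foxtrot all differ -> CONFLICT
i=5: L=golf=BASE, R=charlie -> take RIGHT -> charlie
i=6: L=india, R=golf=BASE -> take LEFT -> india
Index 4 -> CONFLICT

Answer: CONFLICT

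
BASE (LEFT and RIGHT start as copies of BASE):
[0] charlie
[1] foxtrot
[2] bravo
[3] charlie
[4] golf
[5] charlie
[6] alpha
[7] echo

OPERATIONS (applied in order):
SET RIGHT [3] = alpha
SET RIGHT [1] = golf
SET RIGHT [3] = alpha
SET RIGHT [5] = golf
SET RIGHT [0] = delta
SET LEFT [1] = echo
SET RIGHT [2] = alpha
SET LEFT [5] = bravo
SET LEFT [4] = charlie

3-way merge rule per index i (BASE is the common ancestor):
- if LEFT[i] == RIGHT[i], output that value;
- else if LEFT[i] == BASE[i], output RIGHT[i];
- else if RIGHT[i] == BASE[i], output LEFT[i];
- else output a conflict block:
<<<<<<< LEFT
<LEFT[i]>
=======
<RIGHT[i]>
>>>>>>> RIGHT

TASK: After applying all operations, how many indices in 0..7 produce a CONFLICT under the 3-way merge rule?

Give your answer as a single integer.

Final LEFT:  [charlie, echo, bravo, charlie, charlie, bravo, alpha, echo]
Final RIGHT: [delta, golf, alpha, alpha, golf, golf, alpha, echo]
i=0: L=charlie=BASE, R=delta -> take RIGHT -> delta
i=1: BASE=foxtrot L=echo R=golf all differ -> CONFLICT
i=2: L=bravo=BASE, R=alpha -> take RIGHT -> alpha
i=3: L=charlie=BASE, R=alpha -> take RIGHT -> alpha
i=4: L=charlie, R=golf=BASE -> take LEFT -> charlie
i=5: BASE=charlie L=bravo R=golf all differ -> CONFLICT
i=6: L=alpha R=alpha -> agree -> alpha
i=7: L=echo R=echo -> agree -> echo
Conflict count: 2

Answer: 2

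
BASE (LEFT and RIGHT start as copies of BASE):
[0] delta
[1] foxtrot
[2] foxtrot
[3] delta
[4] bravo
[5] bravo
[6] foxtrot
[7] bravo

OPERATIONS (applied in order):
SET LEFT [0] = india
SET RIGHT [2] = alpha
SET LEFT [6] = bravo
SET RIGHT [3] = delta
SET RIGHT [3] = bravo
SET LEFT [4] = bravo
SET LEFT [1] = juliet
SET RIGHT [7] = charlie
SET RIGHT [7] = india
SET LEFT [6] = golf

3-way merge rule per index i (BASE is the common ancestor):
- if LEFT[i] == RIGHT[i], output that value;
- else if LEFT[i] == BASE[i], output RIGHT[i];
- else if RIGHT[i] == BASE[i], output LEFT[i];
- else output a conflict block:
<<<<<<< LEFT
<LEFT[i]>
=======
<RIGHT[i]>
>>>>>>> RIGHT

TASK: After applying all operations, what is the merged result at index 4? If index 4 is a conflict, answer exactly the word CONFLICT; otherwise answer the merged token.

Final LEFT:  [india, juliet, foxtrot, delta, bravo, bravo, golf, bravo]
Final RIGHT: [delta, foxtrot, alpha, bravo, bravo, bravo, foxtrot, india]
i=0: L=india, R=delta=BASE -> take LEFT -> india
i=1: L=juliet, R=foxtrot=BASE -> take LEFT -> juliet
i=2: L=foxtrot=BASE, R=alpha -> take RIGHT -> alpha
i=3: L=delta=BASE, R=bravo -> take RIGHT -> bravo
i=4: L=bravo R=bravo -> agree -> bravo
i=5: L=bravo R=bravo -> agree -> bravo
i=6: L=golf, R=foxtrot=BASE -> take LEFT -> golf
i=7: L=bravo=BASE, R=india -> take RIGHT -> india
Index 4 -> bravo

Answer: bravo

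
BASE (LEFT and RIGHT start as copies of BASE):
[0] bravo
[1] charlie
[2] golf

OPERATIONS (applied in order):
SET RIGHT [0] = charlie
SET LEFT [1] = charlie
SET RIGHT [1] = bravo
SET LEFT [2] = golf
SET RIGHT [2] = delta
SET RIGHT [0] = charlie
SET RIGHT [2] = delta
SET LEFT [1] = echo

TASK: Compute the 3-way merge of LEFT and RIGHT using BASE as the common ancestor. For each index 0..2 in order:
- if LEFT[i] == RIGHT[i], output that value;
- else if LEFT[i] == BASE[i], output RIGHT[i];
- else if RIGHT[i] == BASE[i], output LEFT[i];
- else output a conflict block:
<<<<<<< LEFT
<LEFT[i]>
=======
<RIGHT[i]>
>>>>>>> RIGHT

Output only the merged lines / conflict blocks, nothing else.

Final LEFT:  [bravo, echo, golf]
Final RIGHT: [charlie, bravo, delta]
i=0: L=bravo=BASE, R=charlie -> take RIGHT -> charlie
i=1: BASE=charlie L=echo R=bravo all differ -> CONFLICT
i=2: L=golf=BASE, R=delta -> take RIGHT -> delta

Answer: charlie
<<<<<<< LEFT
echo
=======
bravo
>>>>>>> RIGHT
delta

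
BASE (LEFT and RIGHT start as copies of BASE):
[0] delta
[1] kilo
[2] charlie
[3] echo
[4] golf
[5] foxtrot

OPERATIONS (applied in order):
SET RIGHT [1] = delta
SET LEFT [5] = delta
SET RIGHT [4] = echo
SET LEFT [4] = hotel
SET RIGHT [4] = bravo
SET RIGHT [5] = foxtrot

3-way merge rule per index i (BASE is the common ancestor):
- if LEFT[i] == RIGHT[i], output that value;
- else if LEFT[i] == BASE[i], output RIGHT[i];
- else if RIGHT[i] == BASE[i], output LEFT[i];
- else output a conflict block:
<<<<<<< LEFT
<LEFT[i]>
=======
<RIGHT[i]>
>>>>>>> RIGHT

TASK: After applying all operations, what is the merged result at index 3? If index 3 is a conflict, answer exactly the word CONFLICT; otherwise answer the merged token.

Answer: echo

Derivation:
Final LEFT:  [delta, kilo, charlie, echo, hotel, delta]
Final RIGHT: [delta, delta, charlie, echo, bravo, foxtrot]
i=0: L=delta R=delta -> agree -> delta
i=1: L=kilo=BASE, R=delta -> take RIGHT -> delta
i=2: L=charlie R=charlie -> agree -> charlie
i=3: L=echo R=echo -> agree -> echo
i=4: BASE=golf L=hotel R=bravo all differ -> CONFLICT
i=5: L=delta, R=foxtrot=BASE -> take LEFT -> delta
Index 3 -> echo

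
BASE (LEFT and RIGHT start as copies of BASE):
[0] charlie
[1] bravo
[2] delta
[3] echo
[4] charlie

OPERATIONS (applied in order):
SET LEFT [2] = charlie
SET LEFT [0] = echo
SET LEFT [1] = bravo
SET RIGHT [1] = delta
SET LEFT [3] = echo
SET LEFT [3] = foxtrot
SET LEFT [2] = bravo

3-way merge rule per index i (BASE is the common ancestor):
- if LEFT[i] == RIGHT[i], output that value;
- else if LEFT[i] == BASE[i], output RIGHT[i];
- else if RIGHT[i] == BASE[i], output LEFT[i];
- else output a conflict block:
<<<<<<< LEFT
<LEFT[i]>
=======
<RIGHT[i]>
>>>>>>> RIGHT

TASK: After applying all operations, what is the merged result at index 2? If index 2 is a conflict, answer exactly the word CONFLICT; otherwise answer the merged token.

Answer: bravo

Derivation:
Final LEFT:  [echo, bravo, bravo, foxtrot, charlie]
Final RIGHT: [charlie, delta, delta, echo, charlie]
i=0: L=echo, R=charlie=BASE -> take LEFT -> echo
i=1: L=bravo=BASE, R=delta -> take RIGHT -> delta
i=2: L=bravo, R=delta=BASE -> take LEFT -> bravo
i=3: L=foxtrot, R=echo=BASE -> take LEFT -> foxtrot
i=4: L=charlie R=charlie -> agree -> charlie
Index 2 -> bravo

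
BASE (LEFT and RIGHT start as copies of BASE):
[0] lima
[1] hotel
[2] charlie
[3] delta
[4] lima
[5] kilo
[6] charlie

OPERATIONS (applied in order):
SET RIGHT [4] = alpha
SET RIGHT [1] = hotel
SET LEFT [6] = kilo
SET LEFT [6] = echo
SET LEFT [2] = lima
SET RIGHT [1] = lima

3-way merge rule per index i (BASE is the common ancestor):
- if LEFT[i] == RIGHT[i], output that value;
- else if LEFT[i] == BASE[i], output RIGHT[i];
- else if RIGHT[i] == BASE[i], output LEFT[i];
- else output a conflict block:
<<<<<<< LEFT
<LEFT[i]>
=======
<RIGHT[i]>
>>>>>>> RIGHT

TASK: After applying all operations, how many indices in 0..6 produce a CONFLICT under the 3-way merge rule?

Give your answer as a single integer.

Final LEFT:  [lima, hotel, lima, delta, lima, kilo, echo]
Final RIGHT: [lima, lima, charlie, delta, alpha, kilo, charlie]
i=0: L=lima R=lima -> agree -> lima
i=1: L=hotel=BASE, R=lima -> take RIGHT -> lima
i=2: L=lima, R=charlie=BASE -> take LEFT -> lima
i=3: L=delta R=delta -> agree -> delta
i=4: L=lima=BASE, R=alpha -> take RIGHT -> alpha
i=5: L=kilo R=kilo -> agree -> kilo
i=6: L=echo, R=charlie=BASE -> take LEFT -> echo
Conflict count: 0

Answer: 0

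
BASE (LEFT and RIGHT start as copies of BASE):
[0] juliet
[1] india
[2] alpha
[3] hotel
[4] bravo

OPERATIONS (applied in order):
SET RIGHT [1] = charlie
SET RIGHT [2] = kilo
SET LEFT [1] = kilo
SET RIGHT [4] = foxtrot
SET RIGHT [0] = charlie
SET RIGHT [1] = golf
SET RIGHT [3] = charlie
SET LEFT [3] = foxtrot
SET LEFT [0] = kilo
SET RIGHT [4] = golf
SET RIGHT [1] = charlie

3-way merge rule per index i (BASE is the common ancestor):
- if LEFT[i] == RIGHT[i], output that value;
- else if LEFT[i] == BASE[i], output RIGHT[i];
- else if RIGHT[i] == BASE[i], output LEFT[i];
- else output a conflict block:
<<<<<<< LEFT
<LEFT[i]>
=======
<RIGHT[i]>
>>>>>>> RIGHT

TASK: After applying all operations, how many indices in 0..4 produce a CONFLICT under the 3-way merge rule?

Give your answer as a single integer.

Final LEFT:  [kilo, kilo, alpha, foxtrot, bravo]
Final RIGHT: [charlie, charlie, kilo, charlie, golf]
i=0: BASE=juliet L=kilo R=charlie all differ -> CONFLICT
i=1: BASE=india L=kilo R=charlie all differ -> CONFLICT
i=2: L=alpha=BASE, R=kilo -> take RIGHT -> kilo
i=3: BASE=hotel L=foxtrot R=charlie all differ -> CONFLICT
i=4: L=bravo=BASE, R=golf -> take RIGHT -> golf
Conflict count: 3

Answer: 3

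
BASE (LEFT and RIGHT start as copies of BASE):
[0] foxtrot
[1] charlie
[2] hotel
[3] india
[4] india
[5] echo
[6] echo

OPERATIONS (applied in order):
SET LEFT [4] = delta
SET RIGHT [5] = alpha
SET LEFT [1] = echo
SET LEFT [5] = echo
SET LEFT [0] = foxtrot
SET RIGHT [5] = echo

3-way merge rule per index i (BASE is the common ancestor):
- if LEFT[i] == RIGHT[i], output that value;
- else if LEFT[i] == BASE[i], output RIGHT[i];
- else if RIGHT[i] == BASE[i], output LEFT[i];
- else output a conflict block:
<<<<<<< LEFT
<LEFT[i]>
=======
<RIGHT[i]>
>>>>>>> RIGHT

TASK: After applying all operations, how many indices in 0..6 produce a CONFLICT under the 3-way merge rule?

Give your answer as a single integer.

Final LEFT:  [foxtrot, echo, hotel, india, delta, echo, echo]
Final RIGHT: [foxtrot, charlie, hotel, india, india, echo, echo]
i=0: L=foxtrot R=foxtrot -> agree -> foxtrot
i=1: L=echo, R=charlie=BASE -> take LEFT -> echo
i=2: L=hotel R=hotel -> agree -> hotel
i=3: L=india R=india -> agree -> india
i=4: L=delta, R=india=BASE -> take LEFT -> delta
i=5: L=echo R=echo -> agree -> echo
i=6: L=echo R=echo -> agree -> echo
Conflict count: 0

Answer: 0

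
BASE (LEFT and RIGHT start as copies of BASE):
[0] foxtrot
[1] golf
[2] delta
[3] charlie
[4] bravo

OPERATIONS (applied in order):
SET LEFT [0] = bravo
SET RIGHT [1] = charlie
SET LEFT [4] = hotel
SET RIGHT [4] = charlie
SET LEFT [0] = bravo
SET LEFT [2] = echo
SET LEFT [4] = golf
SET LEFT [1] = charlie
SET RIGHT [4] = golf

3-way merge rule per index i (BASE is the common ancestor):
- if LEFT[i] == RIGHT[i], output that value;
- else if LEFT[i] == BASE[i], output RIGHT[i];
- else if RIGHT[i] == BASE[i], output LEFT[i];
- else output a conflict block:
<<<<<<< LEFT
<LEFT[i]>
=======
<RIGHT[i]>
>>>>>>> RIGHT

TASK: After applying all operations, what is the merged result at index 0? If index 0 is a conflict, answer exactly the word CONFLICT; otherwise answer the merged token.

Answer: bravo

Derivation:
Final LEFT:  [bravo, charlie, echo, charlie, golf]
Final RIGHT: [foxtrot, charlie, delta, charlie, golf]
i=0: L=bravo, R=foxtrot=BASE -> take LEFT -> bravo
i=1: L=charlie R=charlie -> agree -> charlie
i=2: L=echo, R=delta=BASE -> take LEFT -> echo
i=3: L=charlie R=charlie -> agree -> charlie
i=4: L=golf R=golf -> agree -> golf
Index 0 -> bravo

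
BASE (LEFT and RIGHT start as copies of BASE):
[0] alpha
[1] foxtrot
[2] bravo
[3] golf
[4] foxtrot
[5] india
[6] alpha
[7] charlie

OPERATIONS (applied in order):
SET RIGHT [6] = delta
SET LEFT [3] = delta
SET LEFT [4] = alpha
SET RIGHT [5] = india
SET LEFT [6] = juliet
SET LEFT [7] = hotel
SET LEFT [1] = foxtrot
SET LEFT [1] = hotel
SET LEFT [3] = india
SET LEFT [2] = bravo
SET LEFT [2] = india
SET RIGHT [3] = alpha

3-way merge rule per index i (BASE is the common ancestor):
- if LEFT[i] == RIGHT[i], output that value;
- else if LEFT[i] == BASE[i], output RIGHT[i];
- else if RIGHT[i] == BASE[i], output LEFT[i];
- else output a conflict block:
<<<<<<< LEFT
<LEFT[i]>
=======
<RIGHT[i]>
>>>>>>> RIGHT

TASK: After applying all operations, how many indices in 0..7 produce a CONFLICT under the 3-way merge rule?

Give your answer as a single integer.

Answer: 2

Derivation:
Final LEFT:  [alpha, hotel, india, india, alpha, india, juliet, hotel]
Final RIGHT: [alpha, foxtrot, bravo, alpha, foxtrot, india, delta, charlie]
i=0: L=alpha R=alpha -> agree -> alpha
i=1: L=hotel, R=foxtrot=BASE -> take LEFT -> hotel
i=2: L=india, R=bravo=BASE -> take LEFT -> india
i=3: BASE=golf L=india R=alpha all differ -> CONFLICT
i=4: L=alpha, R=foxtrot=BASE -> take LEFT -> alpha
i=5: L=india R=india -> agree -> india
i=6: BASE=alpha L=juliet R=delta all differ -> CONFLICT
i=7: L=hotel, R=charlie=BASE -> take LEFT -> hotel
Conflict count: 2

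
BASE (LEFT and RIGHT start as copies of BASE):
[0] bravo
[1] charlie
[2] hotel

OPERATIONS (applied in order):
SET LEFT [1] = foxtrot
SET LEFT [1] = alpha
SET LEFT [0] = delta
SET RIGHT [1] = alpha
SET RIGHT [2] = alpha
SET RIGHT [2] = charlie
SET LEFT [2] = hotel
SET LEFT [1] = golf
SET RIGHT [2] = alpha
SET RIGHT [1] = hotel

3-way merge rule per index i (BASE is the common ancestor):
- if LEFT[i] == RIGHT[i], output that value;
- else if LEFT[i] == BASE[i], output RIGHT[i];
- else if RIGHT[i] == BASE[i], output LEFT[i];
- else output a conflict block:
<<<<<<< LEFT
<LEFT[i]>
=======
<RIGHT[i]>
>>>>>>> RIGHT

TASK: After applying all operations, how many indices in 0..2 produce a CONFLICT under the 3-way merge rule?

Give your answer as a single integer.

Answer: 1

Derivation:
Final LEFT:  [delta, golf, hotel]
Final RIGHT: [bravo, hotel, alpha]
i=0: L=delta, R=bravo=BASE -> take LEFT -> delta
i=1: BASE=charlie L=golf R=hotel all differ -> CONFLICT
i=2: L=hotel=BASE, R=alpha -> take RIGHT -> alpha
Conflict count: 1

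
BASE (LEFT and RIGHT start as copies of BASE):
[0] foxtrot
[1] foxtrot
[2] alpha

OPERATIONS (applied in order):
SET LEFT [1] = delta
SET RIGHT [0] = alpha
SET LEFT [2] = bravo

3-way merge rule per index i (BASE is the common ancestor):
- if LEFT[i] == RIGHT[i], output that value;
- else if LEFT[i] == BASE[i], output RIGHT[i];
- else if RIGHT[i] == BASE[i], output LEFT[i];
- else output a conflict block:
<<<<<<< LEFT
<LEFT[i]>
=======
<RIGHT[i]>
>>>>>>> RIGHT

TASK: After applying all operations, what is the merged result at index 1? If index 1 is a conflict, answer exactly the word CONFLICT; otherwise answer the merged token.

Answer: delta

Derivation:
Final LEFT:  [foxtrot, delta, bravo]
Final RIGHT: [alpha, foxtrot, alpha]
i=0: L=foxtrot=BASE, R=alpha -> take RIGHT -> alpha
i=1: L=delta, R=foxtrot=BASE -> take LEFT -> delta
i=2: L=bravo, R=alpha=BASE -> take LEFT -> bravo
Index 1 -> delta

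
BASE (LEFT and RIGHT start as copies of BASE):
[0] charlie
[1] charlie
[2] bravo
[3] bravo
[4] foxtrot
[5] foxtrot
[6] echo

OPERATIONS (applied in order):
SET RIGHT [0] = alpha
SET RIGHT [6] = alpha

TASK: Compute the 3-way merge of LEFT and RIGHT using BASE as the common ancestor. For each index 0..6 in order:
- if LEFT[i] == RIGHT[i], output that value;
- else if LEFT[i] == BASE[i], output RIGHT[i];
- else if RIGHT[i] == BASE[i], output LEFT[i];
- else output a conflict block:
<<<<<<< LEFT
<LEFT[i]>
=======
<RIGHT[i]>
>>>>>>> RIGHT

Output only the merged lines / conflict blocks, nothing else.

Final LEFT:  [charlie, charlie, bravo, bravo, foxtrot, foxtrot, echo]
Final RIGHT: [alpha, charlie, bravo, bravo, foxtrot, foxtrot, alpha]
i=0: L=charlie=BASE, R=alpha -> take RIGHT -> alpha
i=1: L=charlie R=charlie -> agree -> charlie
i=2: L=bravo R=bravo -> agree -> bravo
i=3: L=bravo R=bravo -> agree -> bravo
i=4: L=foxtrot R=foxtrot -> agree -> foxtrot
i=5: L=foxtrot R=foxtrot -> agree -> foxtrot
i=6: L=echo=BASE, R=alpha -> take RIGHT -> alpha

Answer: alpha
charlie
bravo
bravo
foxtrot
foxtrot
alpha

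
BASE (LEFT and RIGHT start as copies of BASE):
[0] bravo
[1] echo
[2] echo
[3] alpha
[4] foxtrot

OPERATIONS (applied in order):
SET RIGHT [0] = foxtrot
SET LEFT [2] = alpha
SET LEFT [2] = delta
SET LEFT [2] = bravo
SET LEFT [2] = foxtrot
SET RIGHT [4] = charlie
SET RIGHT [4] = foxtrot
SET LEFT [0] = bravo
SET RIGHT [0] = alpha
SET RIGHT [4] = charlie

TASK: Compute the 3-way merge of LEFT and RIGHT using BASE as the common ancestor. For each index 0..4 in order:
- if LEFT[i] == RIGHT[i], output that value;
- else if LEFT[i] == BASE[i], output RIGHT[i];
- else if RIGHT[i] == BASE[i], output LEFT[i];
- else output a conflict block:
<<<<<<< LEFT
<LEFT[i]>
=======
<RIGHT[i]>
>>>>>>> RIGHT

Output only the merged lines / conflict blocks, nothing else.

Answer: alpha
echo
foxtrot
alpha
charlie

Derivation:
Final LEFT:  [bravo, echo, foxtrot, alpha, foxtrot]
Final RIGHT: [alpha, echo, echo, alpha, charlie]
i=0: L=bravo=BASE, R=alpha -> take RIGHT -> alpha
i=1: L=echo R=echo -> agree -> echo
i=2: L=foxtrot, R=echo=BASE -> take LEFT -> foxtrot
i=3: L=alpha R=alpha -> agree -> alpha
i=4: L=foxtrot=BASE, R=charlie -> take RIGHT -> charlie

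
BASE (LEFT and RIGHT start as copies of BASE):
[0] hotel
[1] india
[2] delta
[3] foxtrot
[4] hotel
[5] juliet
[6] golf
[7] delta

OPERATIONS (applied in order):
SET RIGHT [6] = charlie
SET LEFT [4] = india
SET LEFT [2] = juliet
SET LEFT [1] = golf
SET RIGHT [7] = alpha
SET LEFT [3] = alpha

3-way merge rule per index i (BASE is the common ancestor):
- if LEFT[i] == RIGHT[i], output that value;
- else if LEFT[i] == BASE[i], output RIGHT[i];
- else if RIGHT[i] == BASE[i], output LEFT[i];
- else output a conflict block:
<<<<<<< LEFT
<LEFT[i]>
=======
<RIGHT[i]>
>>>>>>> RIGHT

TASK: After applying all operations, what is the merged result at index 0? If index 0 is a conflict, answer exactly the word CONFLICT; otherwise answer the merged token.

Final LEFT:  [hotel, golf, juliet, alpha, india, juliet, golf, delta]
Final RIGHT: [hotel, india, delta, foxtrot, hotel, juliet, charlie, alpha]
i=0: L=hotel R=hotel -> agree -> hotel
i=1: L=golf, R=india=BASE -> take LEFT -> golf
i=2: L=juliet, R=delta=BASE -> take LEFT -> juliet
i=3: L=alpha, R=foxtrot=BASE -> take LEFT -> alpha
i=4: L=india, R=hotel=BASE -> take LEFT -> india
i=5: L=juliet R=juliet -> agree -> juliet
i=6: L=golf=BASE, R=charlie -> take RIGHT -> charlie
i=7: L=delta=BASE, R=alpha -> take RIGHT -> alpha
Index 0 -> hotel

Answer: hotel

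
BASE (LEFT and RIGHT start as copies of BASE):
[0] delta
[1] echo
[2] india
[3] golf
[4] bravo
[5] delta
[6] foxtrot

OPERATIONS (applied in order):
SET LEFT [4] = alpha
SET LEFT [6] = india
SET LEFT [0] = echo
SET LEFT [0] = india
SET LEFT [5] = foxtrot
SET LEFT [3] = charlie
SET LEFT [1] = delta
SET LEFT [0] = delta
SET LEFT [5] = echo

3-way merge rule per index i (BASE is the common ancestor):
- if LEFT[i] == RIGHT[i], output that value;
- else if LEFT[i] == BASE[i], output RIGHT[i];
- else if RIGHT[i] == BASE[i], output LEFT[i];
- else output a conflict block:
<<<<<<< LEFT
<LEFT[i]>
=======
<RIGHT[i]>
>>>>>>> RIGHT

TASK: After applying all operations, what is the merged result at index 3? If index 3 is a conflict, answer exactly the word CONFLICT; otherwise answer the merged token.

Answer: charlie

Derivation:
Final LEFT:  [delta, delta, india, charlie, alpha, echo, india]
Final RIGHT: [delta, echo, india, golf, bravo, delta, foxtrot]
i=0: L=delta R=delta -> agree -> delta
i=1: L=delta, R=echo=BASE -> take LEFT -> delta
i=2: L=india R=india -> agree -> india
i=3: L=charlie, R=golf=BASE -> take LEFT -> charlie
i=4: L=alpha, R=bravo=BASE -> take LEFT -> alpha
i=5: L=echo, R=delta=BASE -> take LEFT -> echo
i=6: L=india, R=foxtrot=BASE -> take LEFT -> india
Index 3 -> charlie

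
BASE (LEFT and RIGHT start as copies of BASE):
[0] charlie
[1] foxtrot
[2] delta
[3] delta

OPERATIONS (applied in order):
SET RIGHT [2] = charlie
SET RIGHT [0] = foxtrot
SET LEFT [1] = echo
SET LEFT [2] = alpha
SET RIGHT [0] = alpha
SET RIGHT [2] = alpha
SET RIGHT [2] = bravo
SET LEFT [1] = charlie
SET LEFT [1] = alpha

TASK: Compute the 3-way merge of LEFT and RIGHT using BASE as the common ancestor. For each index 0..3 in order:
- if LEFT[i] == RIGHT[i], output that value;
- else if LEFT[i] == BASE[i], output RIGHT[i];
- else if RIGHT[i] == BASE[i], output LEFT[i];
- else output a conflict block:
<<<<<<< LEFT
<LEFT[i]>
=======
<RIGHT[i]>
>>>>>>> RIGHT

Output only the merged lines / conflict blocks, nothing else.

Final LEFT:  [charlie, alpha, alpha, delta]
Final RIGHT: [alpha, foxtrot, bravo, delta]
i=0: L=charlie=BASE, R=alpha -> take RIGHT -> alpha
i=1: L=alpha, R=foxtrot=BASE -> take LEFT -> alpha
i=2: BASE=delta L=alpha R=bravo all differ -> CONFLICT
i=3: L=delta R=delta -> agree -> delta

Answer: alpha
alpha
<<<<<<< LEFT
alpha
=======
bravo
>>>>>>> RIGHT
delta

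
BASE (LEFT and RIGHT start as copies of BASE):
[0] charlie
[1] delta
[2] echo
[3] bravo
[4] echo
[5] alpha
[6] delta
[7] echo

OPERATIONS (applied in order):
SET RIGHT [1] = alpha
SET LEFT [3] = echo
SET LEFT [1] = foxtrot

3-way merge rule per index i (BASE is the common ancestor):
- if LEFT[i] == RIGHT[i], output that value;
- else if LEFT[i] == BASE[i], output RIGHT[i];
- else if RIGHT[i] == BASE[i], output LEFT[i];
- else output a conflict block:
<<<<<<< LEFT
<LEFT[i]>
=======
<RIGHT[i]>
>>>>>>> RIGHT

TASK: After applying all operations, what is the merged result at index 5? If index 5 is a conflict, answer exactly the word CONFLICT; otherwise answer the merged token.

Final LEFT:  [charlie, foxtrot, echo, echo, echo, alpha, delta, echo]
Final RIGHT: [charlie, alpha, echo, bravo, echo, alpha, delta, echo]
i=0: L=charlie R=charlie -> agree -> charlie
i=1: BASE=delta L=foxtrot R=alpha all differ -> CONFLICT
i=2: L=echo R=echo -> agree -> echo
i=3: L=echo, R=bravo=BASE -> take LEFT -> echo
i=4: L=echo R=echo -> agree -> echo
i=5: L=alpha R=alpha -> agree -> alpha
i=6: L=delta R=delta -> agree -> delta
i=7: L=echo R=echo -> agree -> echo
Index 5 -> alpha

Answer: alpha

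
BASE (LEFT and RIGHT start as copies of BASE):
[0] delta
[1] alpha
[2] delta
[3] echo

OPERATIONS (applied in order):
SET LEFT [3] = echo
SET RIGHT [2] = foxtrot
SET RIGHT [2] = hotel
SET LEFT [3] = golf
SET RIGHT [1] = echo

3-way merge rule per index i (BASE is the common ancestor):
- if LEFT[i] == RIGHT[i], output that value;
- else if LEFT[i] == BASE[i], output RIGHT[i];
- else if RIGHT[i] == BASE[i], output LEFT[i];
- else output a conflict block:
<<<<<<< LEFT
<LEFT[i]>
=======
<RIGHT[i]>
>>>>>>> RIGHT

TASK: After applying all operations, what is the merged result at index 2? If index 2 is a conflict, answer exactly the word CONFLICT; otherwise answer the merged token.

Final LEFT:  [delta, alpha, delta, golf]
Final RIGHT: [delta, echo, hotel, echo]
i=0: L=delta R=delta -> agree -> delta
i=1: L=alpha=BASE, R=echo -> take RIGHT -> echo
i=2: L=delta=BASE, R=hotel -> take RIGHT -> hotel
i=3: L=golf, R=echo=BASE -> take LEFT -> golf
Index 2 -> hotel

Answer: hotel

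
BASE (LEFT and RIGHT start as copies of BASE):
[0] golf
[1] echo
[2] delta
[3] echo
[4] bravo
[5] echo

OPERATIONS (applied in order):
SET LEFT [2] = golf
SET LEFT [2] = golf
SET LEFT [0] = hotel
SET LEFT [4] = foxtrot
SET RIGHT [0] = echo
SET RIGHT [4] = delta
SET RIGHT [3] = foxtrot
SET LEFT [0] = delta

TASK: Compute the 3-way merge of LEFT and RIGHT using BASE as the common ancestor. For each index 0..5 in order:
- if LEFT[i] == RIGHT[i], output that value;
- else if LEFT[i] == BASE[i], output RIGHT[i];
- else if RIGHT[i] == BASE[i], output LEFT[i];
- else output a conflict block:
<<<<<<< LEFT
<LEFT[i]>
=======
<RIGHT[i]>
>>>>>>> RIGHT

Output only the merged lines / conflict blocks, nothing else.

Answer: <<<<<<< LEFT
delta
=======
echo
>>>>>>> RIGHT
echo
golf
foxtrot
<<<<<<< LEFT
foxtrot
=======
delta
>>>>>>> RIGHT
echo

Derivation:
Final LEFT:  [delta, echo, golf, echo, foxtrot, echo]
Final RIGHT: [echo, echo, delta, foxtrot, delta, echo]
i=0: BASE=golf L=delta R=echo all differ -> CONFLICT
i=1: L=echo R=echo -> agree -> echo
i=2: L=golf, R=delta=BASE -> take LEFT -> golf
i=3: L=echo=BASE, R=foxtrot -> take RIGHT -> foxtrot
i=4: BASE=bravo L=foxtrot R=delta all differ -> CONFLICT
i=5: L=echo R=echo -> agree -> echo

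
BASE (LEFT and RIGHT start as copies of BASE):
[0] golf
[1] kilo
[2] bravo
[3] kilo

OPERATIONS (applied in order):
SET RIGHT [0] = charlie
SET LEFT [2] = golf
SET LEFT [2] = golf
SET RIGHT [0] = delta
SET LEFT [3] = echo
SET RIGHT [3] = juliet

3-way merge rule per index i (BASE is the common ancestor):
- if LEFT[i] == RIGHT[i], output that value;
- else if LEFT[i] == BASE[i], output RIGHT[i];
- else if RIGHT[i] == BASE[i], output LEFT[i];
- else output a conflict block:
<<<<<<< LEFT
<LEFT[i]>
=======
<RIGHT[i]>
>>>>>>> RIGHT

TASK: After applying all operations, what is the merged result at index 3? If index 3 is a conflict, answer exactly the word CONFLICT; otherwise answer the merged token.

Final LEFT:  [golf, kilo, golf, echo]
Final RIGHT: [delta, kilo, bravo, juliet]
i=0: L=golf=BASE, R=delta -> take RIGHT -> delta
i=1: L=kilo R=kilo -> agree -> kilo
i=2: L=golf, R=bravo=BASE -> take LEFT -> golf
i=3: BASE=kilo L=echo R=juliet all differ -> CONFLICT
Index 3 -> CONFLICT

Answer: CONFLICT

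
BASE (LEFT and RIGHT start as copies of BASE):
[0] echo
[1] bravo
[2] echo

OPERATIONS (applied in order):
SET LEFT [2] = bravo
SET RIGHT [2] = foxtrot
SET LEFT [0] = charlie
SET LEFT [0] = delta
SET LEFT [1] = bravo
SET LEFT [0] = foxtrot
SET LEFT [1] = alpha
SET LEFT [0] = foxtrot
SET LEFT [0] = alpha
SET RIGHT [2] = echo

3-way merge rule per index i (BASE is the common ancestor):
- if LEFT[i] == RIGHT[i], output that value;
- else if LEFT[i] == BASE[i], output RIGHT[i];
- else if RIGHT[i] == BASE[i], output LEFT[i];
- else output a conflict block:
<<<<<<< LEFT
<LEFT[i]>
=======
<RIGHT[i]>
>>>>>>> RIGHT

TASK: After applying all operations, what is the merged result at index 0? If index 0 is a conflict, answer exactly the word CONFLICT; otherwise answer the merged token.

Answer: alpha

Derivation:
Final LEFT:  [alpha, alpha, bravo]
Final RIGHT: [echo, bravo, echo]
i=0: L=alpha, R=echo=BASE -> take LEFT -> alpha
i=1: L=alpha, R=bravo=BASE -> take LEFT -> alpha
i=2: L=bravo, R=echo=BASE -> take LEFT -> bravo
Index 0 -> alpha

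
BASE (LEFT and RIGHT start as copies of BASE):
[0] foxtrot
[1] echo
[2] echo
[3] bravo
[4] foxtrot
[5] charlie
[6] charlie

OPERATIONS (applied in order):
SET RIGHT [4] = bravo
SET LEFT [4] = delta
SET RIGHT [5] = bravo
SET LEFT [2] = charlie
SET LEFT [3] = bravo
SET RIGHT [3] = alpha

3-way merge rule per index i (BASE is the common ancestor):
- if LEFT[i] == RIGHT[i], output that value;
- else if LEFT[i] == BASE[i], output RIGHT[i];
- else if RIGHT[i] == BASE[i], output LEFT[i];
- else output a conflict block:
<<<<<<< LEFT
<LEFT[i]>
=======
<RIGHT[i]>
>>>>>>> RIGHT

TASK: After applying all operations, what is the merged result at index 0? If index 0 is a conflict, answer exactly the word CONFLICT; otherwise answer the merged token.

Final LEFT:  [foxtrot, echo, charlie, bravo, delta, charlie, charlie]
Final RIGHT: [foxtrot, echo, echo, alpha, bravo, bravo, charlie]
i=0: L=foxtrot R=foxtrot -> agree -> foxtrot
i=1: L=echo R=echo -> agree -> echo
i=2: L=charlie, R=echo=BASE -> take LEFT -> charlie
i=3: L=bravo=BASE, R=alpha -> take RIGHT -> alpha
i=4: BASE=foxtrot L=delta R=bravo all differ -> CONFLICT
i=5: L=charlie=BASE, R=bravo -> take RIGHT -> bravo
i=6: L=charlie R=charlie -> agree -> charlie
Index 0 -> foxtrot

Answer: foxtrot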